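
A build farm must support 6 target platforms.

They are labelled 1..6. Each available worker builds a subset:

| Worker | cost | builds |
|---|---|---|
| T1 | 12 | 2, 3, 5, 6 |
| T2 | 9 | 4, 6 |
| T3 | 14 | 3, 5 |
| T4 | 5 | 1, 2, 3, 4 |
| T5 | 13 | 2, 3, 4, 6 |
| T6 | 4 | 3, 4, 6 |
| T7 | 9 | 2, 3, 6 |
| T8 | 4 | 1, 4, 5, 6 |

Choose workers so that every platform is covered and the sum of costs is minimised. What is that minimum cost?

9

T4, T8 together cover every platform (T4 ∪ T8 = {1, 2, 3, 4, 5, 6}); total cost 5 + 4 = 9.
No covering selection has total cost below 9.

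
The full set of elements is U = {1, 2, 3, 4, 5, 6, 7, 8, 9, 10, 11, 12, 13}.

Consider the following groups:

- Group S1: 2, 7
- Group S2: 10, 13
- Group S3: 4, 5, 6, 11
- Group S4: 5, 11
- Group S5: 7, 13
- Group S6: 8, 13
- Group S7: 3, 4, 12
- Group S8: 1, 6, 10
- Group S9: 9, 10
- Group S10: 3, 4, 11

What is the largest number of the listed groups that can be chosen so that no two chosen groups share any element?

5

S1, S4, S6, S7, S8 are pairwise disjoint (S1={2,7}; S4={5,11}; S6={8,13}; S7={3,4,12}; S8={1,6,10}).
Every remaining group overlaps one of these, and no 6 of the listed groups are pairwise disjoint, so 5 is the maximum.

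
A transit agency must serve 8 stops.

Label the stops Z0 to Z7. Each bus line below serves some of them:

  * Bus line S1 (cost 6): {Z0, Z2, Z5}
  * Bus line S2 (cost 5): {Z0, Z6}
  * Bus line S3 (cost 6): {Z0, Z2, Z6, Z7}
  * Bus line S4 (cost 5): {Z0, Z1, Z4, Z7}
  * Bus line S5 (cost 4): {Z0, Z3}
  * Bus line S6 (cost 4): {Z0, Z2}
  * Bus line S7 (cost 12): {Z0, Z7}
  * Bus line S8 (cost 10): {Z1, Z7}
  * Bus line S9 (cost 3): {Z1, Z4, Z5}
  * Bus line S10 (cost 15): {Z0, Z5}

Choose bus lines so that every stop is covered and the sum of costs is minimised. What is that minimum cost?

S3, S5, S9 together cover every stop (S3 ∪ S5 ∪ S9 = {Z0, Z1, Z2, Z3, Z4, Z5, Z6, Z7}); total cost 6 + 4 + 3 = 13.
No covering selection has total cost below 13.

13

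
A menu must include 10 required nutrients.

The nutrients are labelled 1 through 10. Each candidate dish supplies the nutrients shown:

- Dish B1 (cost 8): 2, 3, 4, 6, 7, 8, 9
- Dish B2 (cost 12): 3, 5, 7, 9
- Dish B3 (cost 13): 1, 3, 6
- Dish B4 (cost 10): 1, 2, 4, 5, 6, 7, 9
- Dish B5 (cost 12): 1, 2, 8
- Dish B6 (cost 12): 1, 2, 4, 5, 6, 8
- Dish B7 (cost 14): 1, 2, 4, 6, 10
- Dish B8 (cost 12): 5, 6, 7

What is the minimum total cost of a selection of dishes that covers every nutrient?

32

B1, B4, B7 together cover every nutrient (B1 ∪ B4 ∪ B7 = {1, 2, 3, 4, 5, 6, 7, 8, 9, 10}); total cost 8 + 10 + 14 = 32.
No covering selection has total cost below 32.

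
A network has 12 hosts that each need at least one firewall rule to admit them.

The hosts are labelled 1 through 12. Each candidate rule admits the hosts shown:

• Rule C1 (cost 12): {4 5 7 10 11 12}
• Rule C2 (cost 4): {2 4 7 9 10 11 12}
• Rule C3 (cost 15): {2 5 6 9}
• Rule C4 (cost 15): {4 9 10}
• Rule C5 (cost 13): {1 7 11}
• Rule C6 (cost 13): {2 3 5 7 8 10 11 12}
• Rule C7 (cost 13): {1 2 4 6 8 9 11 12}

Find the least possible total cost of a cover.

26

C6, C7 together cover every host (C6 ∪ C7 = {1, 2, 3, 4, 5, 6, 7, 8, 9, 10, 11, 12}); total cost 13 + 13 = 26.
The greedy pick C2, C6, C7 costs 30; no covering selection beats 26.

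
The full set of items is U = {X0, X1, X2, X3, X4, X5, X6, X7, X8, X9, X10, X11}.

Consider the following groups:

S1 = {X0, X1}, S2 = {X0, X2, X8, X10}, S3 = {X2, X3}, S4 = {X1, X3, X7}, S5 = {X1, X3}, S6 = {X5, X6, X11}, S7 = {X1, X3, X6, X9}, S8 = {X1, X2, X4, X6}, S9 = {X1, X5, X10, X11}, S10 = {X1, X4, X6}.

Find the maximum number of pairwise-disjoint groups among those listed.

3

S2, S5, S6 are pairwise disjoint (S2={X0,X2,X8,X10}; S5={X1,X3}; S6={X5,X6,X11}).
Every remaining group overlaps one of these, and no 4 of the listed groups are pairwise disjoint, so 3 is the maximum.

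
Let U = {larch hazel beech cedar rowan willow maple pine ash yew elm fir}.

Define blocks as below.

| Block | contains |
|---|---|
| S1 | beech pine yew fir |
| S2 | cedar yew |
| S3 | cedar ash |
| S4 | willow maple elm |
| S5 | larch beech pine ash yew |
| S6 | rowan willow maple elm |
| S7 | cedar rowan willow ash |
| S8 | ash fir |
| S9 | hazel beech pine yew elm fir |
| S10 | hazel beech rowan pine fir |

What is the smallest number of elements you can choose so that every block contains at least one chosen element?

The 4 elements {cedar, pine, ash, elm} hit every block.
No choice of 3 elements meets every block, so 4 is the minimum.

4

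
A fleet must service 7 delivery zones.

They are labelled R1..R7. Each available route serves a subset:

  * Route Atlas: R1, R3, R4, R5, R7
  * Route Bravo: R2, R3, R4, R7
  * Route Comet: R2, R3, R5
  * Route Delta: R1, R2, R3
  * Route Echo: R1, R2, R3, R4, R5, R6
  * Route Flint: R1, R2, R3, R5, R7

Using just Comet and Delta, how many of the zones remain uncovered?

3

Union of Comet, Delta = {R1, R2, R3, R5}.
Not covered: R4, R6, R7 — 3 zones.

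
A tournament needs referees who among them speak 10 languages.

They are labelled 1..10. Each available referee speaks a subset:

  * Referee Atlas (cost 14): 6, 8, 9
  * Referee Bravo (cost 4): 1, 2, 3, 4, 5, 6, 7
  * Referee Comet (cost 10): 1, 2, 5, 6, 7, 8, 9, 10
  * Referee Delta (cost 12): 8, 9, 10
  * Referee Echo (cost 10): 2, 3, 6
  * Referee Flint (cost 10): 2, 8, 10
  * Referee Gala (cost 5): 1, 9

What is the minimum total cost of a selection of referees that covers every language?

Bravo, Comet together cover every language (Bravo ∪ Comet = {1, 2, 3, 4, 5, 6, 7, 8, 9, 10}); total cost 4 + 10 = 14.
No covering selection has total cost below 14.

14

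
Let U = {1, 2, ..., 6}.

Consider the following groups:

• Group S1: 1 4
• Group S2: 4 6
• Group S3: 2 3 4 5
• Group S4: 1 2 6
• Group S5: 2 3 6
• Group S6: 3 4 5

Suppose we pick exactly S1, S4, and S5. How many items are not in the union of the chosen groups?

Union of S1, S4, S5 = {1, 2, 3, 4, 6}.
Not covered: 5 — 1 item.

1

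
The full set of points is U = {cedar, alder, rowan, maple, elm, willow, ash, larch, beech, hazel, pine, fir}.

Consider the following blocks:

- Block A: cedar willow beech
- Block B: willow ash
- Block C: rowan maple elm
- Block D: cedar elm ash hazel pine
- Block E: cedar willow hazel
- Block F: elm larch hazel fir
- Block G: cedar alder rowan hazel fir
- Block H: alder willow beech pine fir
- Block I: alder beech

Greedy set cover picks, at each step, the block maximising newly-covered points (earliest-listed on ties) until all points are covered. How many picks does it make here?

Greedy: pick D (covers 5 new) → pick H (covers 4 new) → pick C (covers 2 new) → pick F (covers 1 new). Total picks: 4.

4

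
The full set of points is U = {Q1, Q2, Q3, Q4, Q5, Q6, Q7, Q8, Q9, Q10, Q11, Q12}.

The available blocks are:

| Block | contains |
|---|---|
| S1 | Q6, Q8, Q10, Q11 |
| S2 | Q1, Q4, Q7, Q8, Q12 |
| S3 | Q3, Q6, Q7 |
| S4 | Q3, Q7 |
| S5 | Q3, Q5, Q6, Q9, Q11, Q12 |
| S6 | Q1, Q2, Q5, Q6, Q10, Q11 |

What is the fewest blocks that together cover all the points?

3

S2 and S5 and S6 together: S2 ∪ S5 ∪ S6 = {Q1, Q2, Q3, Q4, Q5, Q6, Q7, Q8, Q9, Q10, Q11, Q12} — every point is covered.
Only S6 contains Q2, so S6 is forced; the remaining 6 points need at least 2 more blocks (each remaining block adds at most 4) — so at least 3 blocks are needed, and 3 is optimal.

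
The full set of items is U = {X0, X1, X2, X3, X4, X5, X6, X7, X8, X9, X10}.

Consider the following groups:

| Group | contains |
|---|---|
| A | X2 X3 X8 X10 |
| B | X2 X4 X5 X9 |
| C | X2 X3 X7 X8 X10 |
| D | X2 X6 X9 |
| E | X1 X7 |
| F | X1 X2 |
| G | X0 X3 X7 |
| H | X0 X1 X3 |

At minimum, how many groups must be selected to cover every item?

4

B, C, D, and H cover everything between them: the union {X0, X1, X2, X3, X4, X5, X6, X7, X8, X9, X10} is all of U.
No 3 of the 8 groups cover everything (all 56 combinations miss at least one item), so 4 is optimal.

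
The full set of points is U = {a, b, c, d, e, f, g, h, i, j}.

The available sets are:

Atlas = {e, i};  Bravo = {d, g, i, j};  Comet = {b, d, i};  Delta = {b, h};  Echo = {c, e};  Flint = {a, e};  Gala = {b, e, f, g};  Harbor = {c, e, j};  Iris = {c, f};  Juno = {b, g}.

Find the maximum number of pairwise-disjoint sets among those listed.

Bravo, Delta, Flint, Iris are pairwise disjoint (Bravo={d,g,i,j}; Delta={b,h}; Flint={a,e}; Iris={c,f}).
Every remaining set overlaps one of these, and no 5 of the listed sets are pairwise disjoint, so 4 is the maximum.

4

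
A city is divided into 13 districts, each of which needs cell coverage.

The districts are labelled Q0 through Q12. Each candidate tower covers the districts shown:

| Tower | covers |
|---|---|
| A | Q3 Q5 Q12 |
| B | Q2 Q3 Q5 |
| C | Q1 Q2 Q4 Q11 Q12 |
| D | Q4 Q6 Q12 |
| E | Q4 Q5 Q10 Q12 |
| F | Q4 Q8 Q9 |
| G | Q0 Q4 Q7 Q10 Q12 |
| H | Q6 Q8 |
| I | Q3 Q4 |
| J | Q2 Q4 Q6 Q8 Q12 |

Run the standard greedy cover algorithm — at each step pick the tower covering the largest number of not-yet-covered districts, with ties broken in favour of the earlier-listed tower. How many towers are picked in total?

5

Greedy: pick C (covers 5 new) → pick G (covers 3 new) → pick A (covers 2 new) → pick F (covers 2 new) → pick D (covers 1 new). Total picks: 5.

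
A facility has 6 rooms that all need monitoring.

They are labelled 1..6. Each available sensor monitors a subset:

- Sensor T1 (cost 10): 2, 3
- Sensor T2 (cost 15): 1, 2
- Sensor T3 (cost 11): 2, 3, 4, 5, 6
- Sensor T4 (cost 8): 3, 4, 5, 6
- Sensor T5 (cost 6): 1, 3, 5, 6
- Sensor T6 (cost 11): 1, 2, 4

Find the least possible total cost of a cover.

T3, T5 together cover every room (T3 ∪ T5 = {1, 2, 3, 4, 5, 6}); total cost 11 + 6 = 17.
No covering selection has total cost below 17.

17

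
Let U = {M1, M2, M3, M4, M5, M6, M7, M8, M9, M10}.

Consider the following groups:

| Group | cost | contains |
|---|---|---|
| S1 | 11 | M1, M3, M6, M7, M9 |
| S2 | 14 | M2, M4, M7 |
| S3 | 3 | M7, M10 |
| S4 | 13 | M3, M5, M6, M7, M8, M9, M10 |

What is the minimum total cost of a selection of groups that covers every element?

S1, S2, S4 together cover every element (S1 ∪ S2 ∪ S4 = {M1, M2, M3, M4, M5, M6, M7, M8, M9, M10}); total cost 11 + 14 + 13 = 38.
The greedy pick S3, S4, S2, S1 costs 41; no covering selection beats 38.

38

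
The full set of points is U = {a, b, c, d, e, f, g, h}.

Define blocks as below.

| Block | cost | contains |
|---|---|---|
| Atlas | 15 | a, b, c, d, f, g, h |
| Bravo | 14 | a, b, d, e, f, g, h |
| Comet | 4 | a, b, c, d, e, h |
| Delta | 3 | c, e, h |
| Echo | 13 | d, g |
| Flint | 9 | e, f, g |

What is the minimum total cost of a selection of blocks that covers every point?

Comet, Flint together cover every point (Comet ∪ Flint = {a, b, c, d, e, f, g, h}); total cost 4 + 9 = 13.
No covering selection has total cost below 13.

13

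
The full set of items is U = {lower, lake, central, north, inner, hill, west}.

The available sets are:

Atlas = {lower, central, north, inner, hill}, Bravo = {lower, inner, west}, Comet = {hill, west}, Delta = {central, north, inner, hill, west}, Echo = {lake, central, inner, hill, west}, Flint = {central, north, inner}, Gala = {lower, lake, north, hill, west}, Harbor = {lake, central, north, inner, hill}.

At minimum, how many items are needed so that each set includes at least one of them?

2

Take H = {central, west}. Each listed set contains at least one of these, so H is a hitting set of size 2.
The sets Comet, Flint are pairwise disjoint, so any hitting set needs a separate item for each — at least 2. Hence 2 is optimal.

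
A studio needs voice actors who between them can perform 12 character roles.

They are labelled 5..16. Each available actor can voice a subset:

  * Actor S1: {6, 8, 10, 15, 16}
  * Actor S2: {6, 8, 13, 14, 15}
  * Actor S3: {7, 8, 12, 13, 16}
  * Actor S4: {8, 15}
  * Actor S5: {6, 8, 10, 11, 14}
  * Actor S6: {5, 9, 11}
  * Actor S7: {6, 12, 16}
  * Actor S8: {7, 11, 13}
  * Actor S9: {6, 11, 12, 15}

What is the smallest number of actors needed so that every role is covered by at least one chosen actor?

S3 and S5 and S6 and S9 together: S3 ∪ S5 ∪ S6 ∪ S9 = {5, 6, 7, 8, 9, 10, 11, 12, 13, 14, 15, 16} — every role is covered.
No 3 of the 9 actors cover everything (all 84 combinations miss at least one role), so 4 is optimal.

4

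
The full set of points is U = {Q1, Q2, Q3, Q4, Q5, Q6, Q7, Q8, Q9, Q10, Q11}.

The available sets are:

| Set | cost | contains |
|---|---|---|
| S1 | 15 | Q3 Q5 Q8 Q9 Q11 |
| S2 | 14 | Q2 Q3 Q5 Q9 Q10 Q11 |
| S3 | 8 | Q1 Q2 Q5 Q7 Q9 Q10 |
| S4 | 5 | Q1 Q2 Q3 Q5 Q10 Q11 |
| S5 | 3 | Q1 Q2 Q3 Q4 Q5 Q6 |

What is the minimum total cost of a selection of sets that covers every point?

S1, S3, S5 together cover every point (S1 ∪ S3 ∪ S5 = {Q1, Q2, Q3, Q4, Q5, Q6, Q7, Q8, Q9, Q10, Q11}); total cost 15 + 8 + 3 = 26.
The greedy pick S5, S4, S3, S1 costs 31; no covering selection beats 26.

26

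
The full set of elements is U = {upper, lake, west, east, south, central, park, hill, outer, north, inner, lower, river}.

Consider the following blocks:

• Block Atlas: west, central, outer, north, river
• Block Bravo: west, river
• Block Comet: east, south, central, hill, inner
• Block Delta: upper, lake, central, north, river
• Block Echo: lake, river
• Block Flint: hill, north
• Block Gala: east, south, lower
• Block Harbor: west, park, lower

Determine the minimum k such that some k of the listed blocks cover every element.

4

Atlas and Comet and Delta and Harbor together: Atlas ∪ Comet ∪ Delta ∪ Harbor = {upper, lake, west, east, south, central, park, hill, outer, north, inner, lower, river} — every element is covered.
No 3 of the 8 blocks cover everything (all 56 combinations miss at least one element), so 4 is optimal.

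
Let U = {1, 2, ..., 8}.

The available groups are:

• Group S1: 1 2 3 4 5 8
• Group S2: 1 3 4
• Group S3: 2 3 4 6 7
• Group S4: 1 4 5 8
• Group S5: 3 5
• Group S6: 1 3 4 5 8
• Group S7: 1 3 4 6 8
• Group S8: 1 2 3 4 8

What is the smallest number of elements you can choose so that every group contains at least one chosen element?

H = {3, 8} meets every group (each contains at least one member of H), and |H| = 2.
No single element lies in every group, so at least 2 are needed and 2 is optimal.

2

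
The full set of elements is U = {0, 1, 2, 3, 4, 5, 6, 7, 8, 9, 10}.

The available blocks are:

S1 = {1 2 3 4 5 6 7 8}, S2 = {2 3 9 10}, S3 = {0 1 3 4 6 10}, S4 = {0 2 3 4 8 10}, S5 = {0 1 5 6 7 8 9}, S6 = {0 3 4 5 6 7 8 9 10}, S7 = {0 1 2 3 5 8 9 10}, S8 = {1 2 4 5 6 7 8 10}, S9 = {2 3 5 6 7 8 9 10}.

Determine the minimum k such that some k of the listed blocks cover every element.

S1 and S6 cover everything between them: the union {0, 1, 2, 3, 4, 5, 6, 7, 8, 9, 10} is all of U.
No single block has all 11 elements (the largest, S6, has 9), so 2 is optimal.

2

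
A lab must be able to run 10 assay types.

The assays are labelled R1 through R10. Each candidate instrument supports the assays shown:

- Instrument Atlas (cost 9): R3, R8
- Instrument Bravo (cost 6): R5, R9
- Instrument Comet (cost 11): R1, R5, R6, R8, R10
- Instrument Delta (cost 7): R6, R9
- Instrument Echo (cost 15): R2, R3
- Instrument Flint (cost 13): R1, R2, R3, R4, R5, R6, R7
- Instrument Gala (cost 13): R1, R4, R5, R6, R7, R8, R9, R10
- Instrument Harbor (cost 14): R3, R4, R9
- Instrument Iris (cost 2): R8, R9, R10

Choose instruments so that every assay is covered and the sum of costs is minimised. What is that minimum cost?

15

Flint, Iris together cover every assay (Flint ∪ Iris = {R1, R2, R3, R4, R5, R6, R7, R8, R9, R10}); total cost 13 + 2 = 15.
No covering selection has total cost below 15.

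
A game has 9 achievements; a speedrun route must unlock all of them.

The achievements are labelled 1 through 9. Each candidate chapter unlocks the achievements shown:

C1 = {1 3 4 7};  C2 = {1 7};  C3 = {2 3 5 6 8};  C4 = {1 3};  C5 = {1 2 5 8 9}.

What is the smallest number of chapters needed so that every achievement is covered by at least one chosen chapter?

3

C1 and C3 and C5 together: C1 ∪ C3 ∪ C5 = {1, 2, 3, 4, 5, 6, 7, 8, 9} — every achievement is covered.
Only C1 contains 4, so C1 is forced; the remaining 5 achievements need at least 2 more chapters (each remaining chapter adds at most 4) — so at least 3 chapters are needed, and 3 is optimal.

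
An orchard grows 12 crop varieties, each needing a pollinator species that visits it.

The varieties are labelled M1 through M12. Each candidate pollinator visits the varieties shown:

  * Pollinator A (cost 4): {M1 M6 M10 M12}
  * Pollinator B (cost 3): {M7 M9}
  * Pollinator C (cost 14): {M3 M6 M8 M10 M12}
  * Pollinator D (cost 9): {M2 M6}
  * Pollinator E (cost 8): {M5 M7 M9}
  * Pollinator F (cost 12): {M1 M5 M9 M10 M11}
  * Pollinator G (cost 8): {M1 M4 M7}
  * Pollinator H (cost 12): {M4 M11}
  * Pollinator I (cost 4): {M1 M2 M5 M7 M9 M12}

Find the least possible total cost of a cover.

30

C, H, I together cover every variety (C ∪ H ∪ I = {M1, M2, M3, M4, M5, M6, M7, M8, M9, M10, M11, M12}); total cost 14 + 12 + 4 = 30.
The greedy pick I, A, H, C costs 34; no covering selection beats 30.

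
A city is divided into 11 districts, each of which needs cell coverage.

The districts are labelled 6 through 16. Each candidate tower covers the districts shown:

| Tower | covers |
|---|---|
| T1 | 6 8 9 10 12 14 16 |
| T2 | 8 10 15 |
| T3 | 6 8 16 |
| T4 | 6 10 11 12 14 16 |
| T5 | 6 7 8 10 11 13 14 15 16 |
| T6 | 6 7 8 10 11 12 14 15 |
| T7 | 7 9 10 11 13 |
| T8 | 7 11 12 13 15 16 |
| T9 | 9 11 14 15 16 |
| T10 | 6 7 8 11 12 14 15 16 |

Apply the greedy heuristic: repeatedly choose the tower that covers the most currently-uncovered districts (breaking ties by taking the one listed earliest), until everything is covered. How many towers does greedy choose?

Greedy: pick T5 (covers 9 new) → pick T1 (covers 2 new). Total picks: 2.

2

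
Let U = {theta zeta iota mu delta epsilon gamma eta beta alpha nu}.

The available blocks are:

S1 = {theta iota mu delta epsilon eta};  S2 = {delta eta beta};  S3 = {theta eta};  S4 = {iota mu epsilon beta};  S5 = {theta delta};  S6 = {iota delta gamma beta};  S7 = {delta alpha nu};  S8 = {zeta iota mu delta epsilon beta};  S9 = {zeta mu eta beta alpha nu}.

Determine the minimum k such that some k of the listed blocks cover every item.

S1 and S6 and S9 together: S1 ∪ S6 ∪ S9 = {theta, zeta, iota, mu, delta, epsilon, gamma, eta, beta, alpha, nu} — every item is covered.
Only S6 contains gamma, so S6 is forced; the remaining 7 items need at least 2 more blocks (each remaining block adds at most 5) — so at least 3 blocks are needed, and 3 is optimal.

3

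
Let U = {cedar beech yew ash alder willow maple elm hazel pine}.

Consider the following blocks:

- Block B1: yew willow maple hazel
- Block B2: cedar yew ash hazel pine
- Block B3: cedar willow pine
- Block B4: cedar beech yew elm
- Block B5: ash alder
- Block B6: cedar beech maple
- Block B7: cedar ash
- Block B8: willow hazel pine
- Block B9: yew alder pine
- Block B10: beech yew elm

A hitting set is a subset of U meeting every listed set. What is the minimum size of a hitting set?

4

Take H = {beech, ash, alder, willow}. Each listed block contains at least one of these, so H is a hitting set of size 4.
No choice of 3 items meets every block, so 4 is the minimum.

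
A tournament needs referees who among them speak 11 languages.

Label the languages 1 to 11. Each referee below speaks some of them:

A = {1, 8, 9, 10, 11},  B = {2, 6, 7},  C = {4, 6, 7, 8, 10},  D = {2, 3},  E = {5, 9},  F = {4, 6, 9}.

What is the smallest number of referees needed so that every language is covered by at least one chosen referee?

A and C and D and E together: A ∪ C ∪ D ∪ E = {1, 2, 3, 4, 5, 6, 7, 8, 9, 10, 11} — every language is covered.
No 3 of the 6 referees cover everything (all 20 combinations miss at least one language), so 4 is optimal.

4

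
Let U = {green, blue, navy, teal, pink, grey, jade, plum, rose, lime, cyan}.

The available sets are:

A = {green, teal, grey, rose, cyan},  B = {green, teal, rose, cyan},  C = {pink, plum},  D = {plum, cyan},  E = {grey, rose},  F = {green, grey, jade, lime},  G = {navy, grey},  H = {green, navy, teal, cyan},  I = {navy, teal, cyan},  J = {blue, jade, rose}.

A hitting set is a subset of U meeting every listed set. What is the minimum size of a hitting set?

T = {green, navy, plum, rose} meets every set (each contains at least one member of T), and |T| = 4.
No choice of 3 items meets every set, so 4 is the minimum.

4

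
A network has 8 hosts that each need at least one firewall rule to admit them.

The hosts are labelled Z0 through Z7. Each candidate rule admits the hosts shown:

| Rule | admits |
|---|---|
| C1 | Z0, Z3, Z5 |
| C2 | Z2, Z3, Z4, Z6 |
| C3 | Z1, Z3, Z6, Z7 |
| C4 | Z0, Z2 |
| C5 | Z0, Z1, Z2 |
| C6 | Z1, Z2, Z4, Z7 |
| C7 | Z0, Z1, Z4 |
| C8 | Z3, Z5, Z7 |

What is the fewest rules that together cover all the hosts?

3

Take {C1, C2, C6}. Their union is {Z0, Z1, Z2, Z3, Z4, Z5, Z6, Z7}, which is all 8 hosts.
No 2 of the 8 rules cover everything (all 28 combinations miss at least one host), so 3 is optimal.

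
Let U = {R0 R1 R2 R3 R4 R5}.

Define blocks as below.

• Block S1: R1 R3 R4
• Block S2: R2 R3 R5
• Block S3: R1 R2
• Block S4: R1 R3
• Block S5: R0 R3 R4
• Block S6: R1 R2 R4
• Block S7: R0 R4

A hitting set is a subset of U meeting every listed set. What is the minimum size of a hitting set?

3

Take H = {R0, R2, R3}. Each listed block contains at least one of these, so H is a hitting set of size 3.
No choice of 2 elements meets every block, so 3 is the minimum.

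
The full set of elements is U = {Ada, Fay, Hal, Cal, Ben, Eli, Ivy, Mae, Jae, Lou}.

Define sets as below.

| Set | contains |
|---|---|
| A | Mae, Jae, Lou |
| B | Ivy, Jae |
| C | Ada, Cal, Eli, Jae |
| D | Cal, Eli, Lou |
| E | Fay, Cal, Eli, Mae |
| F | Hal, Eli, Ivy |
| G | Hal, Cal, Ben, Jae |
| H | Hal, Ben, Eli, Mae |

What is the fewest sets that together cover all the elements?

Take {A, B, C, E, G}. Their union is {Ada, Fay, Hal, Cal, Ben, Eli, Ivy, Mae, Jae, Lou}, which is all 10 elements.
No 4 of the 8 sets cover everything (all 70 combinations miss at least one element), so 5 is optimal.

5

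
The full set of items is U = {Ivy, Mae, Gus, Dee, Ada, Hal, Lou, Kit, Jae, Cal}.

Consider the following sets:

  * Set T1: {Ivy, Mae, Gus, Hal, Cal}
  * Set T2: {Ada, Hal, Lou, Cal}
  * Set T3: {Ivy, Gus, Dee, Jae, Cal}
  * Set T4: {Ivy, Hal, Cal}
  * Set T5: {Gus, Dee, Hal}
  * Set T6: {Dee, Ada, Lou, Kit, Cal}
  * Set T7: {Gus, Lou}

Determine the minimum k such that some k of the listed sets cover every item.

T1 and T3 and T6 together: T1 ∪ T3 ∪ T6 = {Ivy, Mae, Gus, Dee, Ada, Hal, Lou, Kit, Jae, Cal} — every item is covered.
Only T1 contains Mae, so T1 is forced; the remaining 5 items need at least 2 more sets (each remaining set adds at most 4) — so at least 3 sets are needed, and 3 is optimal.

3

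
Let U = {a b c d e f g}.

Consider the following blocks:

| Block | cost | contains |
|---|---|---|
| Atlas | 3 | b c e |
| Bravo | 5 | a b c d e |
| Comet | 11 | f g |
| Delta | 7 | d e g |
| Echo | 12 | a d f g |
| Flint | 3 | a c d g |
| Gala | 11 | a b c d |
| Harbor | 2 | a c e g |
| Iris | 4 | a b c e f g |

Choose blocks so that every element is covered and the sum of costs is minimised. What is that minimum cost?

7

Flint, Iris together cover every element (Flint ∪ Iris = {a, b, c, d, e, f, g}); total cost 3 + 4 = 7.
The greedy pick Harbor, Iris, Flint costs 9; no covering selection beats 7.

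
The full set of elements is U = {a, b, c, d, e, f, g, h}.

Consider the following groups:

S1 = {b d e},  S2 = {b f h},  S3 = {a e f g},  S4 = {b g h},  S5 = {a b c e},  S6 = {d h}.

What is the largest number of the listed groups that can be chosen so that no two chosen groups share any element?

S5, S6 are pairwise disjoint (S5={a,b,c,e}; S6={d,h}).
Every remaining group overlaps one of these, and no 3 of the listed groups are pairwise disjoint, so 2 is the maximum.

2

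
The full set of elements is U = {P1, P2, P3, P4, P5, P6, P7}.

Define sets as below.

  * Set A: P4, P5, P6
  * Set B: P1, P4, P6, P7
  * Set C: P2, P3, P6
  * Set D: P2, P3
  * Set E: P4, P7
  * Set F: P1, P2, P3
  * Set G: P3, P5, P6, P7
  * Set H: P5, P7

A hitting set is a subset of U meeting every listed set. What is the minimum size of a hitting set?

3

T = {P3, P4, P5} meets every set (each contains at least one member of T), and |T| = 3.
No choice of 2 elements meets every set, so 3 is the minimum.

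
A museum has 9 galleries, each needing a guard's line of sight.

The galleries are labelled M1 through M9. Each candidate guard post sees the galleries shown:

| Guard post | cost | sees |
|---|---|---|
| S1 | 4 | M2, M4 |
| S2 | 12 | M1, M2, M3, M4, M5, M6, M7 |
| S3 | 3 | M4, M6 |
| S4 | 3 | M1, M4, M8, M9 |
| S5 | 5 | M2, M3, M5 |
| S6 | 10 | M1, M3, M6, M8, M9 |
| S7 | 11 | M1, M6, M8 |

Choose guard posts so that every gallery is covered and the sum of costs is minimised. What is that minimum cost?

15

S2, S4 together cover every gallery (S2 ∪ S4 = {M1, M2, M3, M4, M5, M6, M7, M8, M9}); total cost 12 + 3 = 15.
The greedy pick S4, S5, S3, S2 costs 23; no covering selection beats 15.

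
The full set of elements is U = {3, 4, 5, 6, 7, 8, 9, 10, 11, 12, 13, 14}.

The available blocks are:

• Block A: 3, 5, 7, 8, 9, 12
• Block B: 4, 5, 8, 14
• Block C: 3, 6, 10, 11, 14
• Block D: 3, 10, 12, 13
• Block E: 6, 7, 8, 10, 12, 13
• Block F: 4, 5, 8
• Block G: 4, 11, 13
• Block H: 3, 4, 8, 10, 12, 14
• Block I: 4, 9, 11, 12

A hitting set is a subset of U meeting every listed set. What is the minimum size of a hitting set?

Take T = {4, 12, 14}. Each listed block contains at least one of these, so T is a hitting set of size 3.
No choice of 2 elements meets every block, so 3 is the minimum.

3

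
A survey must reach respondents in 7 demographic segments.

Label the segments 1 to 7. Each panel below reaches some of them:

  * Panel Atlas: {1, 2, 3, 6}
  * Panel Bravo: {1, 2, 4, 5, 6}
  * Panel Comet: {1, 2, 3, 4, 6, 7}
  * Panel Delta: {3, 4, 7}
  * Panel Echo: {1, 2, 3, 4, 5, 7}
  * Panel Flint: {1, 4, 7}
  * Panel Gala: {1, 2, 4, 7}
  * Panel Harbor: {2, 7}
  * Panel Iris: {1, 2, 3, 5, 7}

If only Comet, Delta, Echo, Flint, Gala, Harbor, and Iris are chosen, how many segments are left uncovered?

Union of Comet, Delta, Echo, Flint, Gala, Harbor, Iris = {1, 2, 3, 4, 5, 6, 7} — that's every segment, so 0 are uncovered.

0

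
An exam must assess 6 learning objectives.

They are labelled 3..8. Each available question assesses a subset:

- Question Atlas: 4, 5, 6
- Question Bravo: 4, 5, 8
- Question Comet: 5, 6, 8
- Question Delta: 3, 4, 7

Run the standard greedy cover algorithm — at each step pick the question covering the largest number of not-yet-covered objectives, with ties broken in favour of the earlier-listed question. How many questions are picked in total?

Greedy: pick Atlas (covers 3 new) → pick Delta (covers 2 new) → pick Bravo (covers 1 new). Total picks: 3.
(The true minimum cover uses only 2 questions, so greedy is not optimal here.)

3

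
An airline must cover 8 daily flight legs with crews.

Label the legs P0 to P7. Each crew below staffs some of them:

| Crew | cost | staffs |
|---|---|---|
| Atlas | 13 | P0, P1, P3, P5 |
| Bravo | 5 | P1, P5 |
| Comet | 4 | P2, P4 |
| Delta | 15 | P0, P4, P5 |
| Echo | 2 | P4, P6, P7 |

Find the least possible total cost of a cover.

19

Atlas, Comet, Echo together cover every leg (Atlas ∪ Comet ∪ Echo = {P0, P1, P2, P3, P4, P5, P6, P7}); total cost 13 + 4 + 2 = 19.
The greedy pick Echo, Bravo, Comet, Atlas costs 24; no covering selection beats 19.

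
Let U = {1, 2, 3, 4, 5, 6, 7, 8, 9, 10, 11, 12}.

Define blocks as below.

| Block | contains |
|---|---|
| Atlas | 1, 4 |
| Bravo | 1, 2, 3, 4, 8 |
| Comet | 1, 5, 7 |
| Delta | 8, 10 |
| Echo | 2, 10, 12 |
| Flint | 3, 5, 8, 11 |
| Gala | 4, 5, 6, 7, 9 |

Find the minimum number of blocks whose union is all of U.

4

Atlas and Echo and Flint and Gala together: Atlas ∪ Echo ∪ Flint ∪ Gala = {1, 2, 3, 4, 5, 6, 7, 8, 9, 10, 11, 12} — every element is covered.
No 3 of the 7 blocks cover everything (all 35 combinations miss at least one element), so 4 is optimal.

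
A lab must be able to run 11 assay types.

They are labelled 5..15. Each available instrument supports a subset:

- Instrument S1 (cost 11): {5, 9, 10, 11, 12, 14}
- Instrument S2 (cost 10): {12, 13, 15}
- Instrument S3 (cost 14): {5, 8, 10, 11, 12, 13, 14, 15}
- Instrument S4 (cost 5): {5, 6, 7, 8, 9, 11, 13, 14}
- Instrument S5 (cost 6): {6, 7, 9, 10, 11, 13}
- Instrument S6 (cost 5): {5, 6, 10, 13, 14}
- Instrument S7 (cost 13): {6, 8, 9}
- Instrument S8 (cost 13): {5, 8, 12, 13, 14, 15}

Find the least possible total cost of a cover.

S5, S8 together cover every assay (S5 ∪ S8 = {5, 6, 7, 8, 9, 10, 11, 12, 13, 14, 15}); total cost 6 + 13 = 19.
No covering selection has total cost below 19.

19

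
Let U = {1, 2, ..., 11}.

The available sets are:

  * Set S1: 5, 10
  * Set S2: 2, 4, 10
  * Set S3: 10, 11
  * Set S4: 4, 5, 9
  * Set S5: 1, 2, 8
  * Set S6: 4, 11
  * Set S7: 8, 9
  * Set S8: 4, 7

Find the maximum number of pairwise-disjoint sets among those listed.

3

S1, S7, S8 are pairwise disjoint (S1={5,10}; S7={8,9}; S8={4,7}).
Every remaining set overlaps one of these, and no 4 of the listed sets are pairwise disjoint, so 3 is the maximum.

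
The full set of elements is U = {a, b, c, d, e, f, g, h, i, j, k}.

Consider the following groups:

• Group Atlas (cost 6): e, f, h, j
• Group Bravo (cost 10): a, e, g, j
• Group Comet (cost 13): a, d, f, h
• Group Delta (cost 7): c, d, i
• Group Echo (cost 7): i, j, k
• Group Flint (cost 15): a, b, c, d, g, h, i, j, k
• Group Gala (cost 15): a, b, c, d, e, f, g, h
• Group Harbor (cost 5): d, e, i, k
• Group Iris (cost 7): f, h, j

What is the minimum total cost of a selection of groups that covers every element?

Atlas, Flint together cover every element (Atlas ∪ Flint = {a, b, c, d, e, f, g, h, i, j, k}); total cost 6 + 15 = 21.
The greedy pick Harbor, Atlas, Flint costs 26; no covering selection beats 21.

21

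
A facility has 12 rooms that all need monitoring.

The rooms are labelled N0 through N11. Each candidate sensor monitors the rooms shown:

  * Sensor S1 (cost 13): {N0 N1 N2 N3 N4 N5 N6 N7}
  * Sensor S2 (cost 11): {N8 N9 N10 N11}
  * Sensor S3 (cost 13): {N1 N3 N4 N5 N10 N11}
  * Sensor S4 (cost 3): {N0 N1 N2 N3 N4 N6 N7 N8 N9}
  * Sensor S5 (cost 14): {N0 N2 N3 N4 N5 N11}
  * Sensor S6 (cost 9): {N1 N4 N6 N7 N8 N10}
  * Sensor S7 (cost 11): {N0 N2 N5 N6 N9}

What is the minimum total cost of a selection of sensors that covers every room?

16

S3, S4 together cover every room (S3 ∪ S4 = {N0, N1, N2, N3, N4, N5, N6, N7, N8, N9, N10, N11}); total cost 13 + 3 = 16.
No covering selection has total cost below 16.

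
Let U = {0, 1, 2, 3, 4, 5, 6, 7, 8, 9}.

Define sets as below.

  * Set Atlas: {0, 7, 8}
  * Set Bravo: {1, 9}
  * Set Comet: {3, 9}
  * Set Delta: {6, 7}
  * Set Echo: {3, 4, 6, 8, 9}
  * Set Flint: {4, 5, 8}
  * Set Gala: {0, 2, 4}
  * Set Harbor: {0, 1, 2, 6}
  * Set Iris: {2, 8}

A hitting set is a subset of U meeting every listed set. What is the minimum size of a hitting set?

The 4 points {0, 7, 8, 9} hit every set.
No choice of 3 points meets every set, so 4 is the minimum.

4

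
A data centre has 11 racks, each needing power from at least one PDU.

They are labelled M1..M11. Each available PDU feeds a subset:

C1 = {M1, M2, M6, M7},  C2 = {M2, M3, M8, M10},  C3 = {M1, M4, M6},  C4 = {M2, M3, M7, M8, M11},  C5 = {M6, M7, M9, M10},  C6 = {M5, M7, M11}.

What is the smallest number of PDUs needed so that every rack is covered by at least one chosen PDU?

4

C2 and C3 and C5 and C6 together: C2 ∪ C3 ∪ C5 ∪ C6 = {M1, M2, M3, M4, M5, M6, M7, M8, M9, M10, M11} — every rack is covered.
No 3 of the 6 PDUs cover everything (all 20 combinations miss at least one rack), so 4 is optimal.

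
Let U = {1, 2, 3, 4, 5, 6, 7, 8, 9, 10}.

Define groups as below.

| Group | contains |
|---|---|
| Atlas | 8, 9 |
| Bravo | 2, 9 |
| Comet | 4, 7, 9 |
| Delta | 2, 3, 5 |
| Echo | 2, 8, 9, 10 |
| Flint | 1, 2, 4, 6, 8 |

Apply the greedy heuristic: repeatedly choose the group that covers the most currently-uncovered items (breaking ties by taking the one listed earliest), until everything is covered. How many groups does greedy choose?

Greedy: pick Flint (covers 5 new) → pick Comet (covers 2 new) → pick Delta (covers 2 new) → pick Echo (covers 1 new). Total picks: 4.

4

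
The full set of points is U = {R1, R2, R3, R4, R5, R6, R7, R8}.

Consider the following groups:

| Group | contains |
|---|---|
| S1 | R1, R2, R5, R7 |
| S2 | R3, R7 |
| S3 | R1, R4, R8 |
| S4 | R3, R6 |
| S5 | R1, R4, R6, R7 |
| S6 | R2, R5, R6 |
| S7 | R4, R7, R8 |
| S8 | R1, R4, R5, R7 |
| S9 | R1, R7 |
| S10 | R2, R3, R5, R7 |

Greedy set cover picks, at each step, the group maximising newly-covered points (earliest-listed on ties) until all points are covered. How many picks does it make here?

Greedy: pick S1 (covers 4 new) → pick S3 (covers 2 new) → pick S4 (covers 2 new). Total picks: 3.

3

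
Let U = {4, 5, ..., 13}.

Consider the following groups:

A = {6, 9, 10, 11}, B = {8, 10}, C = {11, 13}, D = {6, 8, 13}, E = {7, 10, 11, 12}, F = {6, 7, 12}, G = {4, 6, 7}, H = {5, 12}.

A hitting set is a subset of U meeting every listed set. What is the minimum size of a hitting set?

The 4 points {5, 6, 10, 13} hit every group.
The groups B, C, G, H are pairwise disjoint, so any hitting set needs a separate point for each — at least 4. Hence 4 is optimal.

4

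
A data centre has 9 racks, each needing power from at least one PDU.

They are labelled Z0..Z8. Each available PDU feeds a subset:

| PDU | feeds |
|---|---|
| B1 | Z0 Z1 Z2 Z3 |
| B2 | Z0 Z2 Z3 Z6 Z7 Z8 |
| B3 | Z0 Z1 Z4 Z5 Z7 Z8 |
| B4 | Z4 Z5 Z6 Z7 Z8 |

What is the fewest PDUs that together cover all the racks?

B2 and B3 together: B2 ∪ B3 = {Z0, Z1, Z2, Z3, Z4, Z5, Z6, Z7, Z8} — every rack is covered.
No single PDU has all 9 racks (the largest, B2, has 6), so 2 is optimal.

2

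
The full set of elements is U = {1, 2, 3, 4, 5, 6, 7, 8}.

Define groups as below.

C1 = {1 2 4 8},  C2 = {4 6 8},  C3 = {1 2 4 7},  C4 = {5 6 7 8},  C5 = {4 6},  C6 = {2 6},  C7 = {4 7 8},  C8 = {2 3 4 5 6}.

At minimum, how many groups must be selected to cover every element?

3

C1, C4, and C8 cover everything between them: the union {1, 2, 3, 4, 5, 6, 7, 8} is all of U.
Only C8 contains 3, so C8 is forced; the remaining 3 elements need at least 2 more groups (each remaining group adds at most 2) — so at least 3 groups are needed, and 3 is optimal.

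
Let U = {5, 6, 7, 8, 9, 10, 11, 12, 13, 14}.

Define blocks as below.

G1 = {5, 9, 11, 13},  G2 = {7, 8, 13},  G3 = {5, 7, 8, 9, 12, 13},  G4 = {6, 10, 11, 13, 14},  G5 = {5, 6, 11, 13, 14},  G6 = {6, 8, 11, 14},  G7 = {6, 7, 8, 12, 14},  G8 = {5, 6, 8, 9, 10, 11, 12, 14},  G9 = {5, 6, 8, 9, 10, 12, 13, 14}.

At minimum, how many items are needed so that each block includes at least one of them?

The 2 items {8, 13} hit every block.
The blocks G1, G7 are pairwise disjoint, so any hitting set needs a separate item for each — at least 2. Hence 2 is optimal.

2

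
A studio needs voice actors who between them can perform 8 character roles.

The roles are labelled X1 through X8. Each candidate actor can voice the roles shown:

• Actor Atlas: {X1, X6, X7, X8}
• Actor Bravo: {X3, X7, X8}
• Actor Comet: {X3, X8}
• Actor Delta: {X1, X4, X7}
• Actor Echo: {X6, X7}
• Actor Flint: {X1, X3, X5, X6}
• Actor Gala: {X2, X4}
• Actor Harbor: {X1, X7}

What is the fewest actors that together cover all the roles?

3

Atlas and Flint and Gala together: Atlas ∪ Flint ∪ Gala = {X1, X2, X3, X4, X5, X6, X7, X8} — every role is covered.
Only Gala contains X2, so Gala is forced; the remaining 6 roles need at least 2 more actors (each remaining actor adds at most 4) — so at least 3 actors are needed, and 3 is optimal.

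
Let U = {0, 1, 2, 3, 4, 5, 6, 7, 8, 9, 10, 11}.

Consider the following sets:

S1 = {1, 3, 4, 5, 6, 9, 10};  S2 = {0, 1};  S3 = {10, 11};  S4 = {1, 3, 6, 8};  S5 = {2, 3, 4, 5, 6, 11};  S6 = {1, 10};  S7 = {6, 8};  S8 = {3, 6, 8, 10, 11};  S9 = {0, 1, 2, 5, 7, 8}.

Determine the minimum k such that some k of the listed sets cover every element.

3

S1, S3, and S9 cover everything between them: the union {0, 1, 2, 3, 4, 5, 6, 7, 8, 9, 10, 11} is all of U.
Only S9 contains 7, so S9 is forced; the remaining 6 elements need at least 2 more sets (each remaining set adds at most 5) — so at least 3 sets are needed, and 3 is optimal.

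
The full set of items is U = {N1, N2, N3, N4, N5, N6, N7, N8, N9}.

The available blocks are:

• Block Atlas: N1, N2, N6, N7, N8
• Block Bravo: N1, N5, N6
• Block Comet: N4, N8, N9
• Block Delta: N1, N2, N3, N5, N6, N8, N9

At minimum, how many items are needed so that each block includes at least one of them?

2

Take H = {N6, N9}. Each listed block contains at least one of these, so H is a hitting set of size 2.
The blocks Bravo, Comet are pairwise disjoint, so any hitting set needs a separate item for each — at least 2. Hence 2 is optimal.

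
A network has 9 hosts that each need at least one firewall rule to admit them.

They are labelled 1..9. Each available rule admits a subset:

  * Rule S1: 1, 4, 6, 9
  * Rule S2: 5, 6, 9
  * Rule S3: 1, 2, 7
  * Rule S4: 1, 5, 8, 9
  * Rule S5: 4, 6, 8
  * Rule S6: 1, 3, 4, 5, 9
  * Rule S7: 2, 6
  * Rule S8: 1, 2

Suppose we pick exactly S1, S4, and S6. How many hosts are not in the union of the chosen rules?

Union of S1, S4, S6 = {1, 3, 4, 5, 6, 8, 9}.
Not covered: 2, 7 — 2 hosts.

2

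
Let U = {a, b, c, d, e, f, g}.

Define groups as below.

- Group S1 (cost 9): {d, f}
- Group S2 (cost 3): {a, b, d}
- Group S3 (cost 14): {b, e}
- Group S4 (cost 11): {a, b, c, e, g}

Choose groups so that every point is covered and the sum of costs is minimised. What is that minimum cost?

S1, S4 together cover every point (S1 ∪ S4 = {a, b, c, d, e, f, g}); total cost 9 + 11 = 20.
The greedy pick S2, S4, S1 costs 23; no covering selection beats 20.

20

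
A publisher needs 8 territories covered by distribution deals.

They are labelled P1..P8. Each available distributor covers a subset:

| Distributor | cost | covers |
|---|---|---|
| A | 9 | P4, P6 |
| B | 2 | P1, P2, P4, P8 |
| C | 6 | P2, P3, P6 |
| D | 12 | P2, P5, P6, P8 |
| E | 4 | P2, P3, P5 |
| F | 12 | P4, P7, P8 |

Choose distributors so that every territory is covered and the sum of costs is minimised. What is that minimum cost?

24

B, C, E, F together cover every territory (B ∪ C ∪ E ∪ F = {P1, P2, P3, P4, P5, P6, P7, P8}); total cost 2 + 6 + 4 + 12 = 24.
No covering selection has total cost below 24.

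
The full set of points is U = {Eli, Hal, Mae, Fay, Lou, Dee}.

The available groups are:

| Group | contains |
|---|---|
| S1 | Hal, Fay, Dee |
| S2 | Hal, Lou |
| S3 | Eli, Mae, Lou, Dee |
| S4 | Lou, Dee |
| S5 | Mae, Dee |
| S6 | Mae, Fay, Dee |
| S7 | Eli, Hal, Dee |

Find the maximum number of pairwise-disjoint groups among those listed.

S2, S5 are pairwise disjoint (S2={Hal,Lou}; S5={Mae,Dee}).
Every remaining group overlaps one of these, and no 3 of the listed groups are pairwise disjoint, so 2 is the maximum.

2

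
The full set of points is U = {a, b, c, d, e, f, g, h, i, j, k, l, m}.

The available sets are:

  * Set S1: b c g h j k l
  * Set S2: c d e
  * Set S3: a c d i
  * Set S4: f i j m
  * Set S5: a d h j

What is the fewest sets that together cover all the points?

Take {S1, S2, S3, S4}. Their union is {a, b, c, d, e, f, g, h, i, j, k, l, m}, which is all 13 points.
No 3 of the 5 sets cover everything (all 10 combinations miss at least one point), so 4 is optimal.

4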